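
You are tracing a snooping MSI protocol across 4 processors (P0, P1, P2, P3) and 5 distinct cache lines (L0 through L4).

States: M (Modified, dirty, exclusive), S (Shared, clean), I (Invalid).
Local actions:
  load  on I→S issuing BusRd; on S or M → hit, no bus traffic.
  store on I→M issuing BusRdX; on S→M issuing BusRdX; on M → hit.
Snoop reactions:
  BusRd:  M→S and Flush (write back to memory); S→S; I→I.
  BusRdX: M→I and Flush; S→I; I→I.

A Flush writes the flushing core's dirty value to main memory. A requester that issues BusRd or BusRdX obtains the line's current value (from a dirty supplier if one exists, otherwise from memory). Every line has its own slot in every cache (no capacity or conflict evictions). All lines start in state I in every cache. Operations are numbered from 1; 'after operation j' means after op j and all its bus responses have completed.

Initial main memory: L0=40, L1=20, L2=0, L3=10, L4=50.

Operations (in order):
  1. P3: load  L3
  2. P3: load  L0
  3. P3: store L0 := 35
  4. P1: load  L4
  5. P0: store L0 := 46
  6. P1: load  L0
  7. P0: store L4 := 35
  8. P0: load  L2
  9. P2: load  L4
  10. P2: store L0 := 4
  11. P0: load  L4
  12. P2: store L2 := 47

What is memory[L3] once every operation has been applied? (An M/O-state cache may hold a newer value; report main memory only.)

memory[L3] = 10

[1] P3: load  L3 | P0:I, P1:I, P2:I, P3:S(10) | bus: BusRd
[2] P3: load  L0 | P0:I, P1:I, P2:I, P3:S(40) | bus: BusRd
[3] P3: store L0 := 35 | P0:I, P1:I, P2:I, P3:M(35) | bus: BusRdX
[4] P1: load  L4 | P0:I, P1:S(50), P2:I, P3:I | bus: BusRd
[5] P0: store L0 := 46 | P0:M(46), P1:I, P2:I, P3:I | bus: BusRdX,Flush
[6] P1: load  L0 | P0:S(46), P1:S(46), P2:I, P3:I | bus: BusRd,Flush
[7] P0: store L4 := 35 | P0:M(35), P1:I, P2:I, P3:I | bus: BusRdX
[8] P0: load  L2 | P0:S(0), P1:I, P2:I, P3:I | bus: BusRd
[9] P2: load  L4 | P0:S(35), P1:I, P2:S(35), P3:I | bus: BusRd,Flush
[10] P2: store L0 := 4 | P0:I, P1:I, P2:M(4), P3:I | bus: BusRdX
[11] P0: load  L4 | P0:S(35), P1:I, P2:S(35), P3:I | bus: none
[12] P2: store L2 := 47 | P0:I, P1:I, P2:M(47), P3:I | bus: BusRdX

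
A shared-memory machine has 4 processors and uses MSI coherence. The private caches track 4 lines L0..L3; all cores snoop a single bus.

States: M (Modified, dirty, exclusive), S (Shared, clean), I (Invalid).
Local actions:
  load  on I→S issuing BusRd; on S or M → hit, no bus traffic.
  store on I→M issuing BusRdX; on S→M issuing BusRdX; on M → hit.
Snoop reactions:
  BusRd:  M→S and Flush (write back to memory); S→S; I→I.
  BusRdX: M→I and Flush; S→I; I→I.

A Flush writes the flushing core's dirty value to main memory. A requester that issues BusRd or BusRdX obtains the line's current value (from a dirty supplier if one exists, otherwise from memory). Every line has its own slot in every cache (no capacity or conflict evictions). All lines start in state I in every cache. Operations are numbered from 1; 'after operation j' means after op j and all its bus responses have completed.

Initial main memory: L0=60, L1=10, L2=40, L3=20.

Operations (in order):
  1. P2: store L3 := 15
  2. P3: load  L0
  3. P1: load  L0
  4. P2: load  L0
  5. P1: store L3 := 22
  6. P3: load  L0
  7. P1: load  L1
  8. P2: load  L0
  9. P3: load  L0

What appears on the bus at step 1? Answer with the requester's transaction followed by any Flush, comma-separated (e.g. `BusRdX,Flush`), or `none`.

bus = BusRdX

step 1: P2: store L3 := 15  ⟶  IIMI  (L3)  txn=BusRdX  M[L3]=20
step 2: P3: load  L0  ⟶  IIIS  (L0)  txn=BusRd  M[L0]=60
step 3: P1: load  L0  ⟶  ISIS  (L0)  txn=BusRd  M[L0]=60
step 4: P2: load  L0  ⟶  ISSS  (L0)  txn=BusRd  M[L0]=60
step 5: P1: store L3 := 22  ⟶  IMII  (L3)  txn=BusRdX+Flush  M[L3]=15
step 6: P3: load  L0  ⟶  ISSS  (L0)  txn=∅  M[L0]=60
step 7: P1: load  L1  ⟶  ISII  (L1)  txn=BusRd  M[L1]=10
step 8: P2: load  L0  ⟶  ISSS  (L0)  txn=∅  M[L0]=60
step 9: P3: load  L0  ⟶  ISSS  (L0)  txn=∅  M[L0]=60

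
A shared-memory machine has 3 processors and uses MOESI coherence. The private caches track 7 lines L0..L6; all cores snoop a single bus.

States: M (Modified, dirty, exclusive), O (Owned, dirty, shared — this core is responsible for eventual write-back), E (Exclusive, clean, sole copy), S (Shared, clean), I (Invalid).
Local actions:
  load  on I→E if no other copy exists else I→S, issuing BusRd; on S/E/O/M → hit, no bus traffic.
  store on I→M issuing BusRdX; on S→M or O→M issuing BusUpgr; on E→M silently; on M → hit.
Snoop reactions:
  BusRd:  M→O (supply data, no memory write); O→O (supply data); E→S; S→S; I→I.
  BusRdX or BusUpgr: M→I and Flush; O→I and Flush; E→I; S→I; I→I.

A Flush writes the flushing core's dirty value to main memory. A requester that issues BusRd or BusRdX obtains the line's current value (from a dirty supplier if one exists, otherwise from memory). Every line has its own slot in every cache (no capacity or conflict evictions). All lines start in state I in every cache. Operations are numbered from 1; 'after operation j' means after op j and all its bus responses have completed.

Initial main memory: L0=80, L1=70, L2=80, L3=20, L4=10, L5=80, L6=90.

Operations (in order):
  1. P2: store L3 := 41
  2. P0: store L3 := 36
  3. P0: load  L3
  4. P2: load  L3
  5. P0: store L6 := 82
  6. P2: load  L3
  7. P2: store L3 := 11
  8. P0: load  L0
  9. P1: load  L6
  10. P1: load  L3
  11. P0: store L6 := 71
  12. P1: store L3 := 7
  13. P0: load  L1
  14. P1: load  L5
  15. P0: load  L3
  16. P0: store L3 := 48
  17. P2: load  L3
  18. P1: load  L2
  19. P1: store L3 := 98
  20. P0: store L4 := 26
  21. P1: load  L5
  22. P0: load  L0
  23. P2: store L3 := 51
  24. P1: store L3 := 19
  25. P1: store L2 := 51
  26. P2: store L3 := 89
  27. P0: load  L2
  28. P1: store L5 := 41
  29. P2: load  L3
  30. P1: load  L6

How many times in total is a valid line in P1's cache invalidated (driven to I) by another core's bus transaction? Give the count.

invalidations = 4

1. P2: store L3 := 41  bus=[BusRdX]  L3: P0=I P1=I P2=M  mem[L3]=20
2. P0: store L3 := 36  bus=[BusRdX,Flush]  L3: P0=M P1=I P2=I  mem[L3]=41
3. P0: load  L3  bus=[-]  L3: P0=M P1=I P2=I  mem[L3]=41
4. P2: load  L3  bus=[BusRd]  L3: P0=O P1=I P2=S  mem[L3]=41
5. P0: store L6 := 82  bus=[BusRdX]  L6: P0=M P1=I P2=I  mem[L6]=90
6. P2: load  L3  bus=[-]  L3: P0=O P1=I P2=S  mem[L3]=41
7. P2: store L3 := 11  bus=[BusUpgr,Flush]  L3: P0=I P1=I P2=M  mem[L3]=36
8. P0: load  L0  bus=[BusRd]  L0: P0=E P1=I P2=I  mem[L0]=80
9. P1: load  L6  bus=[BusRd]  L6: P0=O P1=S P2=I  mem[L6]=90
10. P1: load  L3  bus=[BusRd]  L3: P0=I P1=S P2=O  mem[L3]=36
11. P0: store L6 := 71  bus=[BusUpgr]  L6: P0=M P1=I P2=I  mem[L6]=90
12. P1: store L3 := 7  bus=[BusUpgr,Flush]  L3: P0=I P1=M P2=I  mem[L3]=11
13. P0: load  L1  bus=[BusRd]  L1: P0=E P1=I P2=I  mem[L1]=70
14. P1: load  L5  bus=[BusRd]  L5: P0=I P1=E P2=I  mem[L5]=80
15. P0: load  L3  bus=[BusRd]  L3: P0=S P1=O P2=I  mem[L3]=11
16. P0: store L3 := 48  bus=[BusUpgr,Flush]  L3: P0=M P1=I P2=I  mem[L3]=7
17. P2: load  L3  bus=[BusRd]  L3: P0=O P1=I P2=S  mem[L3]=7
18. P1: load  L2  bus=[BusRd]  L2: P0=I P1=E P2=I  mem[L2]=80
19. P1: store L3 := 98  bus=[BusRdX,Flush]  L3: P0=I P1=M P2=I  mem[L3]=48
20. P0: store L4 := 26  bus=[BusRdX]  L4: P0=M P1=I P2=I  mem[L4]=10
21. P1: load  L5  bus=[-]  L5: P0=I P1=E P2=I  mem[L5]=80
22. P0: load  L0  bus=[-]  L0: P0=E P1=I P2=I  mem[L0]=80
23. P2: store L3 := 51  bus=[BusRdX,Flush]  L3: P0=I P1=I P2=M  mem[L3]=98
24. P1: store L3 := 19  bus=[BusRdX,Flush]  L3: P0=I P1=M P2=I  mem[L3]=51
25. P1: store L2 := 51  bus=[-]  L2: P0=I P1=M P2=I  mem[L2]=80
26. P2: store L3 := 89  bus=[BusRdX,Flush]  L3: P0=I P1=I P2=M  mem[L3]=19
27. P0: load  L2  bus=[BusRd]  L2: P0=S P1=O P2=I  mem[L2]=80
28. P1: store L5 := 41  bus=[-]  L5: P0=I P1=M P2=I  mem[L5]=80
29. P2: load  L3  bus=[-]  L3: P0=I P1=I P2=M  mem[L3]=19
30. P1: load  L6  bus=[BusRd]  L6: P0=O P1=S P2=I  mem[L6]=90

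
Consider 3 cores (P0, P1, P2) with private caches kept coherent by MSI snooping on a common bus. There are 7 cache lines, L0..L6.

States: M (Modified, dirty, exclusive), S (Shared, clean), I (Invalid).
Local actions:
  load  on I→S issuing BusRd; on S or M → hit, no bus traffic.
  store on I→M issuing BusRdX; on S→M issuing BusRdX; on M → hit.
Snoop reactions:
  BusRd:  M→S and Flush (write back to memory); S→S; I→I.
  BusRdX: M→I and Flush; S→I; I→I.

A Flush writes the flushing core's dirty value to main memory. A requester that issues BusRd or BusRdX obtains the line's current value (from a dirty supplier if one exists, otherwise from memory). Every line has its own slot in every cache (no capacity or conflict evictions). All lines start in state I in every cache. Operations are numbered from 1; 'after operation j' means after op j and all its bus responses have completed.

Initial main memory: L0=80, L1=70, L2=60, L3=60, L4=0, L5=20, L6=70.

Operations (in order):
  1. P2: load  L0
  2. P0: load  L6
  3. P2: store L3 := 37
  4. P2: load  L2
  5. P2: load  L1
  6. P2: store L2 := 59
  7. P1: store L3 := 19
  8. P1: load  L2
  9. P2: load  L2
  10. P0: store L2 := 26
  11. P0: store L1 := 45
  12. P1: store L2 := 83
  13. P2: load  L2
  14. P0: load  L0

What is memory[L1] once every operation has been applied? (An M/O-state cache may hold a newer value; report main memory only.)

memory[L1] = 70

1. P2: load  L0  bus=[BusRd]  L0: P0=I P1=I P2=S  mem[L0]=80
2. P0: load  L6  bus=[BusRd]  L6: P0=S P1=I P2=I  mem[L6]=70
3. P2: store L3 := 37  bus=[BusRdX]  L3: P0=I P1=I P2=M  mem[L3]=60
4. P2: load  L2  bus=[BusRd]  L2: P0=I P1=I P2=S  mem[L2]=60
5. P2: load  L1  bus=[BusRd]  L1: P0=I P1=I P2=S  mem[L1]=70
6. P2: store L2 := 59  bus=[BusRdX]  L2: P0=I P1=I P2=M  mem[L2]=60
7. P1: store L3 := 19  bus=[BusRdX,Flush]  L3: P0=I P1=M P2=I  mem[L3]=37
8. P1: load  L2  bus=[BusRd,Flush]  L2: P0=I P1=S P2=S  mem[L2]=59
9. P2: load  L2  bus=[-]  L2: P0=I P1=S P2=S  mem[L2]=59
10. P0: store L2 := 26  bus=[BusRdX]  L2: P0=M P1=I P2=I  mem[L2]=59
11. P0: store L1 := 45  bus=[BusRdX]  L1: P0=M P1=I P2=I  mem[L1]=70
12. P1: store L2 := 83  bus=[BusRdX,Flush]  L2: P0=I P1=M P2=I  mem[L2]=26
13. P2: load  L2  bus=[BusRd,Flush]  L2: P0=I P1=S P2=S  mem[L2]=83
14. P0: load  L0  bus=[BusRd]  L0: P0=S P1=I P2=S  mem[L0]=80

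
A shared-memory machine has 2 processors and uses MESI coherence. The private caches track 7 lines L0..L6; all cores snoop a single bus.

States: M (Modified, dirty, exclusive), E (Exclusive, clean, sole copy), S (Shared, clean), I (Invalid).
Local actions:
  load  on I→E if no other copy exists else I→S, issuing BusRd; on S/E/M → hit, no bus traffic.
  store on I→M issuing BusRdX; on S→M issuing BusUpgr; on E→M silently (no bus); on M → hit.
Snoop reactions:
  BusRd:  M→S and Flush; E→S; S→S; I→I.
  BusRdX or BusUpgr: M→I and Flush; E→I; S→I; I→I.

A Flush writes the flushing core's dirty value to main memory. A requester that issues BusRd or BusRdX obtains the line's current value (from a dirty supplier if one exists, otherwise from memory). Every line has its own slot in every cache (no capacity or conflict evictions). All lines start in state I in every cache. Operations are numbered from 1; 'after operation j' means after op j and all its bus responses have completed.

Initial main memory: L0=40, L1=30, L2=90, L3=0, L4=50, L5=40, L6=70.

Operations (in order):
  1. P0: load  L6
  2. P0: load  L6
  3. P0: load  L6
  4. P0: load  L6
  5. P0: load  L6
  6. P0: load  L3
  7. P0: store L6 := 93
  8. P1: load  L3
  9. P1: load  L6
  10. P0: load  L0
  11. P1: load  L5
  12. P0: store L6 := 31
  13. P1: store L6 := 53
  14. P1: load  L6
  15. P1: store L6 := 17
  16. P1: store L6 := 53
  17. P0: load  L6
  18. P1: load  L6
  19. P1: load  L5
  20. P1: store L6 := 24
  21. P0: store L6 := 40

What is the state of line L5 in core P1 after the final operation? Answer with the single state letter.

state = E

step 1: P0: load  L6  ⟶  EI  (L6)  txn=BusRd  M[L6]=70
step 2: P0: load  L6  ⟶  EI  (L6)  txn=∅  M[L6]=70
step 3: P0: load  L6  ⟶  EI  (L6)  txn=∅  M[L6]=70
step 4: P0: load  L6  ⟶  EI  (L6)  txn=∅  M[L6]=70
step 5: P0: load  L6  ⟶  EI  (L6)  txn=∅  M[L6]=70
step 6: P0: load  L3  ⟶  EI  (L3)  txn=BusRd  M[L3]=0
step 7: P0: store L6 := 93  ⟶  MI  (L6)  txn=∅  M[L6]=70
step 8: P1: load  L3  ⟶  SS  (L3)  txn=BusRd  M[L3]=0
step 9: P1: load  L6  ⟶  SS  (L6)  txn=BusRd+Flush  M[L6]=93
step 10: P0: load  L0  ⟶  EI  (L0)  txn=BusRd  M[L0]=40
step 11: P1: load  L5  ⟶  IE  (L5)  txn=BusRd  M[L5]=40
step 12: P0: store L6 := 31  ⟶  MI  (L6)  txn=BusUpgr  M[L6]=93
step 13: P1: store L6 := 53  ⟶  IM  (L6)  txn=BusRdX+Flush  M[L6]=31
step 14: P1: load  L6  ⟶  IM  (L6)  txn=∅  M[L6]=31
step 15: P1: store L6 := 17  ⟶  IM  (L6)  txn=∅  M[L6]=31
step 16: P1: store L6 := 53  ⟶  IM  (L6)  txn=∅  M[L6]=31
step 17: P0: load  L6  ⟶  SS  (L6)  txn=BusRd+Flush  M[L6]=53
step 18: P1: load  L6  ⟶  SS  (L6)  txn=∅  M[L6]=53
step 19: P1: load  L5  ⟶  IE  (L5)  txn=∅  M[L5]=40
step 20: P1: store L6 := 24  ⟶  IM  (L6)  txn=BusUpgr  M[L6]=53
step 21: P0: store L6 := 40  ⟶  MI  (L6)  txn=BusRdX+Flush  M[L6]=24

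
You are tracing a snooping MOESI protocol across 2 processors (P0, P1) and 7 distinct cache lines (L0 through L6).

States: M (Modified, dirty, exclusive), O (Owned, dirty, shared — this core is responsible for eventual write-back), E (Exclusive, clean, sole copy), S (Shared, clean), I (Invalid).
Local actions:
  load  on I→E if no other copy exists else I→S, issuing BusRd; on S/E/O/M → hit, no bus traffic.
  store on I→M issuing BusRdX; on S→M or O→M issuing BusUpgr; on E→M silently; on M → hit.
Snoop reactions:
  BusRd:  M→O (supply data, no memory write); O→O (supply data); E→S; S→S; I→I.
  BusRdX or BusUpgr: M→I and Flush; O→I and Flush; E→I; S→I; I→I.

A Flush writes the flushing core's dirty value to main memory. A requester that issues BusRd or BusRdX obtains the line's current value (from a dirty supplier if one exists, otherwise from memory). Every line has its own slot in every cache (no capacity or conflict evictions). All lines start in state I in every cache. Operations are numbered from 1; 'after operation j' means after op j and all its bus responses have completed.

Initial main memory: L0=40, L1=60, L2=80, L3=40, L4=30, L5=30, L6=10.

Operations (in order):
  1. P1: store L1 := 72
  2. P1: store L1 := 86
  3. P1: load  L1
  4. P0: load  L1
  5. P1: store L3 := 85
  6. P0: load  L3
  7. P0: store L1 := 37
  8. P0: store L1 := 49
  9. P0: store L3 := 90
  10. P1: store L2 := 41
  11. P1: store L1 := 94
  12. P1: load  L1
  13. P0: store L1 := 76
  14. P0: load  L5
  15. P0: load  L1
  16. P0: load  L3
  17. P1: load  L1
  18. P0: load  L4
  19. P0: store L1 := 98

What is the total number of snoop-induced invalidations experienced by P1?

  op1 P1: store L1 := 72 → I/M on L1; bus BusRdX; mem=60
  op2 P1: store L1 := 86 → I/M on L1; bus (none); mem=60
  op3 P1: load  L1 → I/M on L1; bus (none); mem=60
  op4 P0: load  L1 → S/O on L1; bus BusRd; mem=60
  op5 P1: store L3 := 85 → I/M on L3; bus BusRdX; mem=40
  op6 P0: load  L3 → S/O on L3; bus BusRd; mem=40
  op7 P0: store L1 := 37 → M/I on L1; bus BusUpgr Flush; mem=86
  op8 P0: store L1 := 49 → M/I on L1; bus (none); mem=86
  op9 P0: store L3 := 90 → M/I on L3; bus BusUpgr Flush; mem=85
  op10 P1: store L2 := 41 → I/M on L2; bus BusRdX; mem=80
  op11 P1: store L1 := 94 → I/M on L1; bus BusRdX Flush; mem=49
  op12 P1: load  L1 → I/M on L1; bus (none); mem=49
  op13 P0: store L1 := 76 → M/I on L1; bus BusRdX Flush; mem=94
  op14 P0: load  L5 → E/I on L5; bus BusRd; mem=30
  op15 P0: load  L1 → M/I on L1; bus (none); mem=94
  op16 P0: load  L3 → M/I on L3; bus (none); mem=85
  op17 P1: load  L1 → O/S on L1; bus BusRd; mem=94
  op18 P0: load  L4 → E/I on L4; bus BusRd; mem=30
  op19 P0: store L1 := 98 → M/I on L1; bus BusUpgr; mem=94

invalidations = 4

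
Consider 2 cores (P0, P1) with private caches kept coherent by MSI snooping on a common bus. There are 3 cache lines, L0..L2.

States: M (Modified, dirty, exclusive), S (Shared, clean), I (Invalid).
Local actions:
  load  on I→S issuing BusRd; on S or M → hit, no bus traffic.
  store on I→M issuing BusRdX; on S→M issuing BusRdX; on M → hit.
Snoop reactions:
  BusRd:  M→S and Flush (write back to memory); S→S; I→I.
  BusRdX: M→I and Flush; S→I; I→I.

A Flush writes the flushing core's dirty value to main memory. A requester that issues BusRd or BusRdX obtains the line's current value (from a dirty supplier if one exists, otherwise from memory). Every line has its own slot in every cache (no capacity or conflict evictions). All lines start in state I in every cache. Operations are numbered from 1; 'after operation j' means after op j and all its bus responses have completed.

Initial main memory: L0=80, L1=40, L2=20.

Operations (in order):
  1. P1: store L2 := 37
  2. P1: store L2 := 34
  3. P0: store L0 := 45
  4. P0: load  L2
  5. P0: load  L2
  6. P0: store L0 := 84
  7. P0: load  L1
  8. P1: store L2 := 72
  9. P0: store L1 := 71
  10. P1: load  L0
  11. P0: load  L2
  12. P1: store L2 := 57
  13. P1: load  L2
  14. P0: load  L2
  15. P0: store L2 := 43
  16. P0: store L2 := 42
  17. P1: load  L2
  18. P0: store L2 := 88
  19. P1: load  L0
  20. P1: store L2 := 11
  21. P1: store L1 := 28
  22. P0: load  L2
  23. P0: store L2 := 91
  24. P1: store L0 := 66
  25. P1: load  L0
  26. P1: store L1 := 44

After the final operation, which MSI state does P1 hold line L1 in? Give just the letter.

step 1: P1: store L2 := 37  ⟶  IM  (L2)  txn=BusRdX  M[L2]=20
step 2: P1: store L2 := 34  ⟶  IM  (L2)  txn=∅  M[L2]=20
step 3: P0: store L0 := 45  ⟶  MI  (L0)  txn=BusRdX  M[L0]=80
step 4: P0: load  L2  ⟶  SS  (L2)  txn=BusRd+Flush  M[L2]=34
step 5: P0: load  L2  ⟶  SS  (L2)  txn=∅  M[L2]=34
step 6: P0: store L0 := 84  ⟶  MI  (L0)  txn=∅  M[L0]=80
step 7: P0: load  L1  ⟶  SI  (L1)  txn=BusRd  M[L1]=40
step 8: P1: store L2 := 72  ⟶  IM  (L2)  txn=BusRdX  M[L2]=34
step 9: P0: store L1 := 71  ⟶  MI  (L1)  txn=BusRdX  M[L1]=40
step 10: P1: load  L0  ⟶  SS  (L0)  txn=BusRd+Flush  M[L0]=84
step 11: P0: load  L2  ⟶  SS  (L2)  txn=BusRd+Flush  M[L2]=72
step 12: P1: store L2 := 57  ⟶  IM  (L2)  txn=BusRdX  M[L2]=72
step 13: P1: load  L2  ⟶  IM  (L2)  txn=∅  M[L2]=72
step 14: P0: load  L2  ⟶  SS  (L2)  txn=BusRd+Flush  M[L2]=57
step 15: P0: store L2 := 43  ⟶  MI  (L2)  txn=BusRdX  M[L2]=57
step 16: P0: store L2 := 42  ⟶  MI  (L2)  txn=∅  M[L2]=57
step 17: P1: load  L2  ⟶  SS  (L2)  txn=BusRd+Flush  M[L2]=42
step 18: P0: store L2 := 88  ⟶  MI  (L2)  txn=BusRdX  M[L2]=42
step 19: P1: load  L0  ⟶  SS  (L0)  txn=∅  M[L0]=84
step 20: P1: store L2 := 11  ⟶  IM  (L2)  txn=BusRdX+Flush  M[L2]=88
step 21: P1: store L1 := 28  ⟶  IM  (L1)  txn=BusRdX+Flush  M[L1]=71
step 22: P0: load  L2  ⟶  SS  (L2)  txn=BusRd+Flush  M[L2]=11
step 23: P0: store L2 := 91  ⟶  MI  (L2)  txn=BusRdX  M[L2]=11
step 24: P1: store L0 := 66  ⟶  IM  (L0)  txn=BusRdX  M[L0]=84
step 25: P1: load  L0  ⟶  IM  (L0)  txn=∅  M[L0]=84
step 26: P1: store L1 := 44  ⟶  IM  (L1)  txn=∅  M[L1]=71

state = M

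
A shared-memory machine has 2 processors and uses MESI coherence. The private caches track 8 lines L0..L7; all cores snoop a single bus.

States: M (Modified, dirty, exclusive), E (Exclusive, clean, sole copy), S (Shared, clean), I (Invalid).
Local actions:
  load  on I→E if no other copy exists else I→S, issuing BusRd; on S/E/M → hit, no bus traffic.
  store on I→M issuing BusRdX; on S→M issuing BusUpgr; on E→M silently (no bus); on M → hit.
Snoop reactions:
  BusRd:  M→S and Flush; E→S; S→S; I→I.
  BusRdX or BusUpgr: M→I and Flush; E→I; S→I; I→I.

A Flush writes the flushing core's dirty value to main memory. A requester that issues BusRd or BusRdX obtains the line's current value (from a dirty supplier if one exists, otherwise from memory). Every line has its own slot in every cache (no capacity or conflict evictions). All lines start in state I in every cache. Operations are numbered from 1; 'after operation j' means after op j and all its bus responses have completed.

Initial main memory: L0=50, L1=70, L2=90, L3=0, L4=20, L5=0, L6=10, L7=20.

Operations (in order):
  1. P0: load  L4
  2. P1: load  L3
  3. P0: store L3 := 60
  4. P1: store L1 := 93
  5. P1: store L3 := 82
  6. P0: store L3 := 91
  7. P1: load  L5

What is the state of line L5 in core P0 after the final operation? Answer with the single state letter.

state = I

  op1 P0: load  L4 → E/I on L4; bus BusRd; mem=20
  op2 P1: load  L3 → I/E on L3; bus BusRd; mem=0
  op3 P0: store L3 := 60 → M/I on L3; bus BusRdX; mem=0
  op4 P1: store L1 := 93 → I/M on L1; bus BusRdX; mem=70
  op5 P1: store L3 := 82 → I/M on L3; bus BusRdX Flush; mem=60
  op6 P0: store L3 := 91 → M/I on L3; bus BusRdX Flush; mem=82
  op7 P1: load  L5 → I/E on L5; bus BusRd; mem=0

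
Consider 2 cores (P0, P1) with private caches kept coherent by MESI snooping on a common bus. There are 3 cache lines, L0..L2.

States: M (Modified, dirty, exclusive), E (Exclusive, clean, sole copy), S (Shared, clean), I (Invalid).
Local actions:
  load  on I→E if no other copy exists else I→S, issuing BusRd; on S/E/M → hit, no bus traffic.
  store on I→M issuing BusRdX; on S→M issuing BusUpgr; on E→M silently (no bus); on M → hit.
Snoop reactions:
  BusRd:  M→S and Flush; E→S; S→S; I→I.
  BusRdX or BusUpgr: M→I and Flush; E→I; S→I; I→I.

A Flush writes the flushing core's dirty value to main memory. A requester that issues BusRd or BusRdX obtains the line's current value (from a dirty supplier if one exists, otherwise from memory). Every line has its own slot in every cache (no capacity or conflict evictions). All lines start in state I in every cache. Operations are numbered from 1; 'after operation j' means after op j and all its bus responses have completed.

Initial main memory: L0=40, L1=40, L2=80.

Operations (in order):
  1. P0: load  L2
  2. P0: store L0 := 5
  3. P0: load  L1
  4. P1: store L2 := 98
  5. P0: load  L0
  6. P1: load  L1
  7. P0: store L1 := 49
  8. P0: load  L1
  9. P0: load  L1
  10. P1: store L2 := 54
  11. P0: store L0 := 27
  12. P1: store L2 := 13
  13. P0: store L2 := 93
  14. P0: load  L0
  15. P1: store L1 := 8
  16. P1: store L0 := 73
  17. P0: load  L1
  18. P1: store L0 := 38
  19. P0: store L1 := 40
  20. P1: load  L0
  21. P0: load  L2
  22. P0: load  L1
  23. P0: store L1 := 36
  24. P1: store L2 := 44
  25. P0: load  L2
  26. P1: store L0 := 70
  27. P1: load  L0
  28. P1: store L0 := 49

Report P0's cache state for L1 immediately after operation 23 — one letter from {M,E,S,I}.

[1] P0: load  L2 | P0:E(80), P1:I | bus: BusRd
[2] P0: store L0 := 5 | P0:M(5), P1:I | bus: BusRdX
[3] P0: load  L1 | P0:E(40), P1:I | bus: BusRd
[4] P1: store L2 := 98 | P0:I, P1:M(98) | bus: BusRdX
[5] P0: load  L0 | P0:M(5), P1:I | bus: none
[6] P1: load  L1 | P0:S(40), P1:S(40) | bus: BusRd
[7] P0: store L1 := 49 | P0:M(49), P1:I | bus: BusUpgr
[8] P0: load  L1 | P0:M(49), P1:I | bus: none
[9] P0: load  L1 | P0:M(49), P1:I | bus: none
[10] P1: store L2 := 54 | P0:I, P1:M(54) | bus: none
[11] P0: store L0 := 27 | P0:M(27), P1:I | bus: none
[12] P1: store L2 := 13 | P0:I, P1:M(13) | bus: none
[13] P0: store L2 := 93 | P0:M(93), P1:I | bus: BusRdX,Flush
[14] P0: load  L0 | P0:M(27), P1:I | bus: none
[15] P1: store L1 := 8 | P0:I, P1:M(8) | bus: BusRdX,Flush
[16] P1: store L0 := 73 | P0:I, P1:M(73) | bus: BusRdX,Flush
[17] P0: load  L1 | P0:S(8), P1:S(8) | bus: BusRd,Flush
[18] P1: store L0 := 38 | P0:I, P1:M(38) | bus: none
[19] P0: store L1 := 40 | P0:M(40), P1:I | bus: BusUpgr
[20] P1: load  L0 | P0:I, P1:M(38) | bus: none
[21] P0: load  L2 | P0:M(93), P1:I | bus: none
[22] P0: load  L1 | P0:M(40), P1:I | bus: none
[23] P0: store L1 := 36 | P0:M(36), P1:I | bus: none
[24] P1: store L2 := 44 | P0:I, P1:M(44) | bus: BusRdX,Flush
[25] P0: load  L2 | P0:S(44), P1:S(44) | bus: BusRd,Flush
[26] P1: store L0 := 70 | P0:I, P1:M(70) | bus: none
[27] P1: load  L0 | P0:I, P1:M(70) | bus: none
[28] P1: store L0 := 49 | P0:I, P1:M(49) | bus: none

state = M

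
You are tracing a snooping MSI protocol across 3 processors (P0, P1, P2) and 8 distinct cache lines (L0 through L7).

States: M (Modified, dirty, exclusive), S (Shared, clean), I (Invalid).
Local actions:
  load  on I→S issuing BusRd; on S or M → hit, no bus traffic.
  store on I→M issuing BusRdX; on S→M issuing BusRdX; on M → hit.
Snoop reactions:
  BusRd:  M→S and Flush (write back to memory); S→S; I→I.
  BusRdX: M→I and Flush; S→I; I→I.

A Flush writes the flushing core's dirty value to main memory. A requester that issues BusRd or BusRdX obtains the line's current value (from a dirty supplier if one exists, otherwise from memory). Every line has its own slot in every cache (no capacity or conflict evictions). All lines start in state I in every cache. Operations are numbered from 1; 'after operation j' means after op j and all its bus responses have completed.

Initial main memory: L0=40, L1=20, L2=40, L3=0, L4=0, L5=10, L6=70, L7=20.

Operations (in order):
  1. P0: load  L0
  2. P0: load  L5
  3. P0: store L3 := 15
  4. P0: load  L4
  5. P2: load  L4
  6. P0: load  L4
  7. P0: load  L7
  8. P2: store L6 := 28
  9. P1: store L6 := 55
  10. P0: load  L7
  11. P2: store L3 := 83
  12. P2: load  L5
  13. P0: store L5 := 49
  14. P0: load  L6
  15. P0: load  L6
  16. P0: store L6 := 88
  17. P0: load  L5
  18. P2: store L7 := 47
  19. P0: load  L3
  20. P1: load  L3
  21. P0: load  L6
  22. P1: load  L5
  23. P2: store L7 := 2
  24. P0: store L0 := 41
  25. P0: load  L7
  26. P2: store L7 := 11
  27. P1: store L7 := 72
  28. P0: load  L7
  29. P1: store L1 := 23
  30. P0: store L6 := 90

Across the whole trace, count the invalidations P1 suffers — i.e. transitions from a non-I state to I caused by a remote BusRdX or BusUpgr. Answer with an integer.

1. P0: load  L0  bus=[BusRd]  L0: P0=S P1=I P2=I  mem[L0]=40
2. P0: load  L5  bus=[BusRd]  L5: P0=S P1=I P2=I  mem[L5]=10
3. P0: store L3 := 15  bus=[BusRdX]  L3: P0=M P1=I P2=I  mem[L3]=0
4. P0: load  L4  bus=[BusRd]  L4: P0=S P1=I P2=I  mem[L4]=0
5. P2: load  L4  bus=[BusRd]  L4: P0=S P1=I P2=S  mem[L4]=0
6. P0: load  L4  bus=[-]  L4: P0=S P1=I P2=S  mem[L4]=0
7. P0: load  L7  bus=[BusRd]  L7: P0=S P1=I P2=I  mem[L7]=20
8. P2: store L6 := 28  bus=[BusRdX]  L6: P0=I P1=I P2=M  mem[L6]=70
9. P1: store L6 := 55  bus=[BusRdX,Flush]  L6: P0=I P1=M P2=I  mem[L6]=28
10. P0: load  L7  bus=[-]  L7: P0=S P1=I P2=I  mem[L7]=20
11. P2: store L3 := 83  bus=[BusRdX,Flush]  L3: P0=I P1=I P2=M  mem[L3]=15
12. P2: load  L5  bus=[BusRd]  L5: P0=S P1=I P2=S  mem[L5]=10
13. P0: store L5 := 49  bus=[BusRdX]  L5: P0=M P1=I P2=I  mem[L5]=10
14. P0: load  L6  bus=[BusRd,Flush]  L6: P0=S P1=S P2=I  mem[L6]=55
15. P0: load  L6  bus=[-]  L6: P0=S P1=S P2=I  mem[L6]=55
16. P0: store L6 := 88  bus=[BusRdX]  L6: P0=M P1=I P2=I  mem[L6]=55
17. P0: load  L5  bus=[-]  L5: P0=M P1=I P2=I  mem[L5]=10
18. P2: store L7 := 47  bus=[BusRdX]  L7: P0=I P1=I P2=M  mem[L7]=20
19. P0: load  L3  bus=[BusRd,Flush]  L3: P0=S P1=I P2=S  mem[L3]=83
20. P1: load  L3  bus=[BusRd]  L3: P0=S P1=S P2=S  mem[L3]=83
21. P0: load  L6  bus=[-]  L6: P0=M P1=I P2=I  mem[L6]=55
22. P1: load  L5  bus=[BusRd,Flush]  L5: P0=S P1=S P2=I  mem[L5]=49
23. P2: store L7 := 2  bus=[-]  L7: P0=I P1=I P2=M  mem[L7]=20
24. P0: store L0 := 41  bus=[BusRdX]  L0: P0=M P1=I P2=I  mem[L0]=40
25. P0: load  L7  bus=[BusRd,Flush]  L7: P0=S P1=I P2=S  mem[L7]=2
26. P2: store L7 := 11  bus=[BusRdX]  L7: P0=I P1=I P2=M  mem[L7]=2
27. P1: store L7 := 72  bus=[BusRdX,Flush]  L7: P0=I P1=M P2=I  mem[L7]=11
28. P0: load  L7  bus=[BusRd,Flush]  L7: P0=S P1=S P2=I  mem[L7]=72
29. P1: store L1 := 23  bus=[BusRdX]  L1: P0=I P1=M P2=I  mem[L1]=20
30. P0: store L6 := 90  bus=[-]  L6: P0=M P1=I P2=I  mem[L6]=55

invalidations = 1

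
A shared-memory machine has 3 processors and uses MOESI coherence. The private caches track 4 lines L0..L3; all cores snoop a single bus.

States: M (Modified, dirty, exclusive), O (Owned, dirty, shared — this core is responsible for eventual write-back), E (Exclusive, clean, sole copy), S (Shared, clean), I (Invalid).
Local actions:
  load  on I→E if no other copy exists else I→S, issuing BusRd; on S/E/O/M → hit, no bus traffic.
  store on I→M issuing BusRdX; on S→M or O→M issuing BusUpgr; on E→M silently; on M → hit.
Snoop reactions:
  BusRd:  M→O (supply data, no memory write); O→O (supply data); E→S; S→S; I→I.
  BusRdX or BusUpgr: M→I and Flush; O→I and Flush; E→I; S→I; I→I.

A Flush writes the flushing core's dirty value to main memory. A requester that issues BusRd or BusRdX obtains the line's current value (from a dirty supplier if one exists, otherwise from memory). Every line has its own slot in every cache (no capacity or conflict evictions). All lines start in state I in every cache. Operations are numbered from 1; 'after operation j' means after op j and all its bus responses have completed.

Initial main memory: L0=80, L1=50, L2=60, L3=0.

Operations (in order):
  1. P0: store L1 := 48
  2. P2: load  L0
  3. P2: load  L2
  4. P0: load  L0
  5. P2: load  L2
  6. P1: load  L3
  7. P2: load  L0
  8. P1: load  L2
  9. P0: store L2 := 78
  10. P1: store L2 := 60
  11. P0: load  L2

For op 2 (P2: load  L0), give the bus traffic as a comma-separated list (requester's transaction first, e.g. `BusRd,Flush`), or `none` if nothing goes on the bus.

bus = BusRd

  op1 P0: store L1 := 48 → M/I/I on L1; bus BusRdX; mem=50
  op2 P2: load  L0 → I/I/E on L0; bus BusRd; mem=80
  op3 P2: load  L2 → I/I/E on L2; bus BusRd; mem=60
  op4 P0: load  L0 → S/I/S on L0; bus BusRd; mem=80
  op5 P2: load  L2 → I/I/E on L2; bus (none); mem=60
  op6 P1: load  L3 → I/E/I on L3; bus BusRd; mem=0
  op7 P2: load  L0 → S/I/S on L0; bus (none); mem=80
  op8 P1: load  L2 → I/S/S on L2; bus BusRd; mem=60
  op9 P0: store L2 := 78 → M/I/I on L2; bus BusRdX; mem=60
  op10 P1: store L2 := 60 → I/M/I on L2; bus BusRdX Flush; mem=78
  op11 P0: load  L2 → S/O/I on L2; bus BusRd; mem=78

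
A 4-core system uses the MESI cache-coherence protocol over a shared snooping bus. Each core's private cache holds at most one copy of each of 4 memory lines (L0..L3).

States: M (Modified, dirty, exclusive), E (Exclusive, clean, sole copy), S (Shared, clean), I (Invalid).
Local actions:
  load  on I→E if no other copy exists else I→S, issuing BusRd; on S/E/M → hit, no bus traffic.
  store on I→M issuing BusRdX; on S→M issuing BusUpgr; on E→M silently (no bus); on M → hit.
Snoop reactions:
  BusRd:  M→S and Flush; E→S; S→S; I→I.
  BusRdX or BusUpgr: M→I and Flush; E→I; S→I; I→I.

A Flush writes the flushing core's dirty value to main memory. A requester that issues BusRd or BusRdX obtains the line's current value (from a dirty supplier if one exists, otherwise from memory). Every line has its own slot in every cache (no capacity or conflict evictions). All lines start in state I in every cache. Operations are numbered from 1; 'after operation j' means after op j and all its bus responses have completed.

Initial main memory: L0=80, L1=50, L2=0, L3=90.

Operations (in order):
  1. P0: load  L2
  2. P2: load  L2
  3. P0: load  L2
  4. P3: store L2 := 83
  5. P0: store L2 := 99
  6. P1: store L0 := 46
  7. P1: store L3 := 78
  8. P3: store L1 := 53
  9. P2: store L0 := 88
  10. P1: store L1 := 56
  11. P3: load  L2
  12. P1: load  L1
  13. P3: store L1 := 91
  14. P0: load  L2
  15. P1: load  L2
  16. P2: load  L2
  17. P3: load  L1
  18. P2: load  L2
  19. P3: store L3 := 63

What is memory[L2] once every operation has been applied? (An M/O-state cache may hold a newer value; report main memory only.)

1. P0: load  L2  bus=[BusRd]  L2: P0=E P1=I P2=I P3=I  mem[L2]=0
2. P2: load  L2  bus=[BusRd]  L2: P0=S P1=I P2=S P3=I  mem[L2]=0
3. P0: load  L2  bus=[-]  L2: P0=S P1=I P2=S P3=I  mem[L2]=0
4. P3: store L2 := 83  bus=[BusRdX]  L2: P0=I P1=I P2=I P3=M  mem[L2]=0
5. P0: store L2 := 99  bus=[BusRdX,Flush]  L2: P0=M P1=I P2=I P3=I  mem[L2]=83
6. P1: store L0 := 46  bus=[BusRdX]  L0: P0=I P1=M P2=I P3=I  mem[L0]=80
7. P1: store L3 := 78  bus=[BusRdX]  L3: P0=I P1=M P2=I P3=I  mem[L3]=90
8. P3: store L1 := 53  bus=[BusRdX]  L1: P0=I P1=I P2=I P3=M  mem[L1]=50
9. P2: store L0 := 88  bus=[BusRdX,Flush]  L0: P0=I P1=I P2=M P3=I  mem[L0]=46
10. P1: store L1 := 56  bus=[BusRdX,Flush]  L1: P0=I P1=M P2=I P3=I  mem[L1]=53
11. P3: load  L2  bus=[BusRd,Flush]  L2: P0=S P1=I P2=I P3=S  mem[L2]=99
12. P1: load  L1  bus=[-]  L1: P0=I P1=M P2=I P3=I  mem[L1]=53
13. P3: store L1 := 91  bus=[BusRdX,Flush]  L1: P0=I P1=I P2=I P3=M  mem[L1]=56
14. P0: load  L2  bus=[-]  L2: P0=S P1=I P2=I P3=S  mem[L2]=99
15. P1: load  L2  bus=[BusRd]  L2: P0=S P1=S P2=I P3=S  mem[L2]=99
16. P2: load  L2  bus=[BusRd]  L2: P0=S P1=S P2=S P3=S  mem[L2]=99
17. P3: load  L1  bus=[-]  L1: P0=I P1=I P2=I P3=M  mem[L1]=56
18. P2: load  L2  bus=[-]  L2: P0=S P1=S P2=S P3=S  mem[L2]=99
19. P3: store L3 := 63  bus=[BusRdX,Flush]  L3: P0=I P1=I P2=I P3=M  mem[L3]=78

memory[L2] = 99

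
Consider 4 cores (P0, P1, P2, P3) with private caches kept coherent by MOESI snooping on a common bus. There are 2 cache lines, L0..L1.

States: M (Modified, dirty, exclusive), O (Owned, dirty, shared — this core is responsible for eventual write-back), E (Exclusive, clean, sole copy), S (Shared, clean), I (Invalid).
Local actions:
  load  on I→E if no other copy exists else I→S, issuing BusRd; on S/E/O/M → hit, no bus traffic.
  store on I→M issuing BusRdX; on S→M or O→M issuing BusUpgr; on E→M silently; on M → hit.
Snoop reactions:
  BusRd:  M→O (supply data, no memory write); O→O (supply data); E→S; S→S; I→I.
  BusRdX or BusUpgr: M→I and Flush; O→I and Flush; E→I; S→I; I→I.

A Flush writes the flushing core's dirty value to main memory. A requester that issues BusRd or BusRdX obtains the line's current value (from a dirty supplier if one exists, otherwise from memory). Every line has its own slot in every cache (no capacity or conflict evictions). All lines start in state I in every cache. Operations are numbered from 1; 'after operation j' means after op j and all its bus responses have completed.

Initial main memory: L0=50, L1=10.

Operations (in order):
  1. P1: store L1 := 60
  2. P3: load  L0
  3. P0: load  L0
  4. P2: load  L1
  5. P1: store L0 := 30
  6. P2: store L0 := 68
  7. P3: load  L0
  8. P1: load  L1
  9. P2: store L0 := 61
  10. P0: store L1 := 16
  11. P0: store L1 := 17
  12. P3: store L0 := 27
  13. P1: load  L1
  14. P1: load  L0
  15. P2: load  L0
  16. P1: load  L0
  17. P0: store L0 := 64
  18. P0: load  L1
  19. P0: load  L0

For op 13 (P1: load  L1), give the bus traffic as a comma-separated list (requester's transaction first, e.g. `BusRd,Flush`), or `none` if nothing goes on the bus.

step 1: P1: store L1 := 60  ⟶  IMII  (L1)  txn=BusRdX  M[L1]=10
step 2: P3: load  L0  ⟶  IIIE  (L0)  txn=BusRd  M[L0]=50
step 3: P0: load  L0  ⟶  SIIS  (L0)  txn=BusRd  M[L0]=50
step 4: P2: load  L1  ⟶  IOSI  (L1)  txn=BusRd  M[L1]=10
step 5: P1: store L0 := 30  ⟶  IMII  (L0)  txn=BusRdX  M[L0]=50
step 6: P2: store L0 := 68  ⟶  IIMI  (L0)  txn=BusRdX+Flush  M[L0]=30
step 7: P3: load  L0  ⟶  IIOS  (L0)  txn=BusRd  M[L0]=30
step 8: P1: load  L1  ⟶  IOSI  (L1)  txn=∅  M[L1]=10
step 9: P2: store L0 := 61  ⟶  IIMI  (L0)  txn=BusUpgr  M[L0]=30
step 10: P0: store L1 := 16  ⟶  MIII  (L1)  txn=BusRdX+Flush  M[L1]=60
step 11: P0: store L1 := 17  ⟶  MIII  (L1)  txn=∅  M[L1]=60
step 12: P3: store L0 := 27  ⟶  IIIM  (L0)  txn=BusRdX+Flush  M[L0]=61
step 13: P1: load  L1  ⟶  OSII  (L1)  txn=BusRd  M[L1]=60
step 14: P1: load  L0  ⟶  ISIO  (L0)  txn=BusRd  M[L0]=61
step 15: P2: load  L0  ⟶  ISSO  (L0)  txn=BusRd  M[L0]=61
step 16: P1: load  L0  ⟶  ISSO  (L0)  txn=∅  M[L0]=61
step 17: P0: store L0 := 64  ⟶  MIII  (L0)  txn=BusRdX+Flush  M[L0]=27
step 18: P0: load  L1  ⟶  OSII  (L1)  txn=∅  M[L1]=60
step 19: P0: load  L0  ⟶  MIII  (L0)  txn=∅  M[L0]=27

bus = BusRd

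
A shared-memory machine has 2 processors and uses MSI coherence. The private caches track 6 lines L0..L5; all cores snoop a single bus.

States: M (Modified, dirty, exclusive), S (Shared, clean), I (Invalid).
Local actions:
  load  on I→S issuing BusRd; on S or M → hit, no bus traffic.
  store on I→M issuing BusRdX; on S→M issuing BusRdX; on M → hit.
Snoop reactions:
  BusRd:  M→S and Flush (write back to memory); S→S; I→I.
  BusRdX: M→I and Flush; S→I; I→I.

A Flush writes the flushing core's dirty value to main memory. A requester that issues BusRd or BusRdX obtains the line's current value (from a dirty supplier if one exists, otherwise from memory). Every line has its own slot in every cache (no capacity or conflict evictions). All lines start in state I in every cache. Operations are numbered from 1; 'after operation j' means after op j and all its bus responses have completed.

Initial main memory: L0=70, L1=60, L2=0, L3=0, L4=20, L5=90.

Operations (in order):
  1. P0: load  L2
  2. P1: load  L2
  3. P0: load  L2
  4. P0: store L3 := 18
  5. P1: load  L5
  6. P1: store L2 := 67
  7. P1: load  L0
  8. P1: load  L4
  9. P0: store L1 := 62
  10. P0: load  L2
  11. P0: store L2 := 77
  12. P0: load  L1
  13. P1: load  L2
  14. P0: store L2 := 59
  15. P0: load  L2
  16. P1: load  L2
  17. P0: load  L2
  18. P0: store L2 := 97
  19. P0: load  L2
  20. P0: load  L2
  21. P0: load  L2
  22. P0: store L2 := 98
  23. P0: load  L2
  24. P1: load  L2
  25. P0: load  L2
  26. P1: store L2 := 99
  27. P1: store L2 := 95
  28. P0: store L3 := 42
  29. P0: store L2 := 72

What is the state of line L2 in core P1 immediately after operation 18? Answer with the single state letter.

1. P0: load  L2  bus=[BusRd]  L2: P0=S P1=I  mem[L2]=0
2. P1: load  L2  bus=[BusRd]  L2: P0=S P1=S  mem[L2]=0
3. P0: load  L2  bus=[-]  L2: P0=S P1=S  mem[L2]=0
4. P0: store L3 := 18  bus=[BusRdX]  L3: P0=M P1=I  mem[L3]=0
5. P1: load  L5  bus=[BusRd]  L5: P0=I P1=S  mem[L5]=90
6. P1: store L2 := 67  bus=[BusRdX]  L2: P0=I P1=M  mem[L2]=0
7. P1: load  L0  bus=[BusRd]  L0: P0=I P1=S  mem[L0]=70
8. P1: load  L4  bus=[BusRd]  L4: P0=I P1=S  mem[L4]=20
9. P0: store L1 := 62  bus=[BusRdX]  L1: P0=M P1=I  mem[L1]=60
10. P0: load  L2  bus=[BusRd,Flush]  L2: P0=S P1=S  mem[L2]=67
11. P0: store L2 := 77  bus=[BusRdX]  L2: P0=M P1=I  mem[L2]=67
12. P0: load  L1  bus=[-]  L1: P0=M P1=I  mem[L1]=60
13. P1: load  L2  bus=[BusRd,Flush]  L2: P0=S P1=S  mem[L2]=77
14. P0: store L2 := 59  bus=[BusRdX]  L2: P0=M P1=I  mem[L2]=77
15. P0: load  L2  bus=[-]  L2: P0=M P1=I  mem[L2]=77
16. P1: load  L2  bus=[BusRd,Flush]  L2: P0=S P1=S  mem[L2]=59
17. P0: load  L2  bus=[-]  L2: P0=S P1=S  mem[L2]=59
18. P0: store L2 := 97  bus=[BusRdX]  L2: P0=M P1=I  mem[L2]=59
19. P0: load  L2  bus=[-]  L2: P0=M P1=I  mem[L2]=59
20. P0: load  L2  bus=[-]  L2: P0=M P1=I  mem[L2]=59
21. P0: load  L2  bus=[-]  L2: P0=M P1=I  mem[L2]=59
22. P0: store L2 := 98  bus=[-]  L2: P0=M P1=I  mem[L2]=59
23. P0: load  L2  bus=[-]  L2: P0=M P1=I  mem[L2]=59
24. P1: load  L2  bus=[BusRd,Flush]  L2: P0=S P1=S  mem[L2]=98
25. P0: load  L2  bus=[-]  L2: P0=S P1=S  mem[L2]=98
26. P1: store L2 := 99  bus=[BusRdX]  L2: P0=I P1=M  mem[L2]=98
27. P1: store L2 := 95  bus=[-]  L2: P0=I P1=M  mem[L2]=98
28. P0: store L3 := 42  bus=[-]  L3: P0=M P1=I  mem[L3]=0
29. P0: store L2 := 72  bus=[BusRdX,Flush]  L2: P0=M P1=I  mem[L2]=95

state = I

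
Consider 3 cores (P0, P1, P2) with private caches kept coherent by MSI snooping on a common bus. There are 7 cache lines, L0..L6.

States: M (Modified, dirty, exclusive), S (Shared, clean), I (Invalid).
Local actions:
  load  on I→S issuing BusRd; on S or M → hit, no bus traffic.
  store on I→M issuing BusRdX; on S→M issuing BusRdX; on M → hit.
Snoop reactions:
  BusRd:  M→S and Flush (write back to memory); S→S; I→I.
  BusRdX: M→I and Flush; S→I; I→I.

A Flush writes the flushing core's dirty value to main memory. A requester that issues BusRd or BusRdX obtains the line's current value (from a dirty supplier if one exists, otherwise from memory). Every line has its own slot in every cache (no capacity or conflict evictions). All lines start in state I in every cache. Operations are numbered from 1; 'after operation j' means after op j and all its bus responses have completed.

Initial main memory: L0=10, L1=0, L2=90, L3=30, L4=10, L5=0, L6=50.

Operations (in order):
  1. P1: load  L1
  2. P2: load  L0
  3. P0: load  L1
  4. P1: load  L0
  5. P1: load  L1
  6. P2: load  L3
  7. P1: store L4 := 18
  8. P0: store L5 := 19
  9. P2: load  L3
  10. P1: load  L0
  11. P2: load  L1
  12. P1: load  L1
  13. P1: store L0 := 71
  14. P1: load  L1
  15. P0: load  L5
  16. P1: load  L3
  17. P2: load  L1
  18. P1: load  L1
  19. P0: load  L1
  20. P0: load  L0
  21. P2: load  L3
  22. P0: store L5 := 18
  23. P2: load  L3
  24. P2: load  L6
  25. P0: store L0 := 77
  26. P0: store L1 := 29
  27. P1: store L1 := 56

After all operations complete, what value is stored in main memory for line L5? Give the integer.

memory[L5] = 0

step 1: P1: load  L1  ⟶  ISI  (L1)  txn=BusRd  M[L1]=0
step 2: P2: load  L0  ⟶  IIS  (L0)  txn=BusRd  M[L0]=10
step 3: P0: load  L1  ⟶  SSI  (L1)  txn=BusRd  M[L1]=0
step 4: P1: load  L0  ⟶  ISS  (L0)  txn=BusRd  M[L0]=10
step 5: P1: load  L1  ⟶  SSI  (L1)  txn=∅  M[L1]=0
step 6: P2: load  L3  ⟶  IIS  (L3)  txn=BusRd  M[L3]=30
step 7: P1: store L4 := 18  ⟶  IMI  (L4)  txn=BusRdX  M[L4]=10
step 8: P0: store L5 := 19  ⟶  MII  (L5)  txn=BusRdX  M[L5]=0
step 9: P2: load  L3  ⟶  IIS  (L3)  txn=∅  M[L3]=30
step 10: P1: load  L0  ⟶  ISS  (L0)  txn=∅  M[L0]=10
step 11: P2: load  L1  ⟶  SSS  (L1)  txn=BusRd  M[L1]=0
step 12: P1: load  L1  ⟶  SSS  (L1)  txn=∅  M[L1]=0
step 13: P1: store L0 := 71  ⟶  IMI  (L0)  txn=BusRdX  M[L0]=10
step 14: P1: load  L1  ⟶  SSS  (L1)  txn=∅  M[L1]=0
step 15: P0: load  L5  ⟶  MII  (L5)  txn=∅  M[L5]=0
step 16: P1: load  L3  ⟶  ISS  (L3)  txn=BusRd  M[L3]=30
step 17: P2: load  L1  ⟶  SSS  (L1)  txn=∅  M[L1]=0
step 18: P1: load  L1  ⟶  SSS  (L1)  txn=∅  M[L1]=0
step 19: P0: load  L1  ⟶  SSS  (L1)  txn=∅  M[L1]=0
step 20: P0: load  L0  ⟶  SSI  (L0)  txn=BusRd+Flush  M[L0]=71
step 21: P2: load  L3  ⟶  ISS  (L3)  txn=∅  M[L3]=30
step 22: P0: store L5 := 18  ⟶  MII  (L5)  txn=∅  M[L5]=0
step 23: P2: load  L3  ⟶  ISS  (L3)  txn=∅  M[L3]=30
step 24: P2: load  L6  ⟶  IIS  (L6)  txn=BusRd  M[L6]=50
step 25: P0: store L0 := 77  ⟶  MII  (L0)  txn=BusRdX  M[L0]=71
step 26: P0: store L1 := 29  ⟶  MII  (L1)  txn=BusRdX  M[L1]=0
step 27: P1: store L1 := 56  ⟶  IMI  (L1)  txn=BusRdX+Flush  M[L1]=29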